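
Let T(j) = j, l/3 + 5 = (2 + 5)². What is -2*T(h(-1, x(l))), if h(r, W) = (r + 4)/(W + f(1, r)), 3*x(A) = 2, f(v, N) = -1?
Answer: 18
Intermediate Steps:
l = 132 (l = -15 + 3*(2 + 5)² = -15 + 3*7² = -15 + 3*49 = -15 + 147 = 132)
x(A) = ⅔ (x(A) = (⅓)*2 = ⅔)
h(r, W) = (4 + r)/(-1 + W) (h(r, W) = (r + 4)/(W - 1) = (4 + r)/(-1 + W))
-2*T(h(-1, x(l))) = -2*(4 - 1)/(-1 + ⅔) = -2*3/(-⅓) = -(-6)*3 = -2*(-9) = 18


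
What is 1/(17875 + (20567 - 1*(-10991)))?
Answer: 1/49433 ≈ 2.0229e-5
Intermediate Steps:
1/(17875 + (20567 - 1*(-10991))) = 1/(17875 + (20567 + 10991)) = 1/(17875 + 31558) = 1/49433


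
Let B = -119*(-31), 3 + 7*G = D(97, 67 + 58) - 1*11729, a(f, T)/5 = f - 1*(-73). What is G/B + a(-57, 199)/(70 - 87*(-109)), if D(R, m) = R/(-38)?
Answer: -4181304969/9374110522 ≈ -0.44605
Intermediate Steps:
a(f, T) = 365 + 5*f (a(f, T) = 5*(f - 1*(-73)) = 5*(f + 73) = 5*(73 + f) = 365 + 5*f)
D(R, m) = -R/38 (D(R, m) = R*(-1/38) = -R/38)
G = -445913/266 (G = -3/7 + (-1/38*97 - 1*11729)/7 = -3/7 + (-97/38 - 11729)/7 = -3/7 + (1/7)*(-445799/38) = -3/7 - 445799/266 = -445913/266 ≈ -1676.4)
B = 3689
G/B + a(-57, 199)/(70 - 87*(-109)) = -445913/266/3689 + (365 + 5*(-57))/(70 - 87*(-109)) = -445913/266*1/3689 + (365 - 285)/(70 + 9483) = -445913/981274 + 80/9553 = -4181304969/9374110522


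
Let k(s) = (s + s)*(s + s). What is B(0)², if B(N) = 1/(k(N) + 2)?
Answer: ¼ ≈ 0.25000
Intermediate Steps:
k(s) = 4*s² (k(s) = (2*s)*(2*s) = 4*s²)
B(N) = 1/(2 + 4*N²) (B(N) = 1/(4*N² + 2) = 1/(2 + 4*N²))
B(0)² = (1/(2*(1 + 2*0²)))² = (1/(2*(1 + 2*0)))² = (1/(2*(1 + 0)))² = ((½)/1)² = ((½)*1)² = (½)² = ¼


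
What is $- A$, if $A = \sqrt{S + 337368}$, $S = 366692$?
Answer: $- 2 \sqrt{176015} \approx -839.08$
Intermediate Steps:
$A = 2 \sqrt{176015}$ ($A = \sqrt{366692 + 337368} = \sqrt{704060} = 2 \sqrt{176015} \approx 839.08$)
$- A = - 2 \sqrt{176015}$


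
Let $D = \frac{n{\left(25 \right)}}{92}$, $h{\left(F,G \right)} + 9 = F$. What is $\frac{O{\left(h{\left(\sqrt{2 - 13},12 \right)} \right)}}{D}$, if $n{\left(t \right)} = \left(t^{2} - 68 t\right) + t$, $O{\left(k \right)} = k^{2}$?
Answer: $- \frac{92}{15} + \frac{276 i \sqrt{11}}{175} \approx -6.1333 + 5.2308 i$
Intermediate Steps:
$h{\left(F,G \right)} = -9 + F$
$n{\left(t \right)} = t^{2} - 67 t$
$D = - \frac{525}{46}$ ($D = \frac{25 \left(-67 + 25\right)}{92} = 25 \left(-42\right) \frac{1}{92} = \left(-1050\right) \frac{1}{92} = - \frac{525}{46} \approx -11.413$)
$\frac{O{\left(h{\left(\sqrt{2 - 13},12 \right)} \right)}}{D} = \frac{\left(-9 + \sqrt{2 - 13}\right)^{2}}{- \frac{525}{46}} = \left(-9 + \sqrt{-11}\right)^{2} \left(- \frac{46}{525}\right) = \left(-9 + i \sqrt{11}\right)^{2} \left(- \frac{46}{525}\right) = - \frac{46 \left(-9 + i \sqrt{11}\right)^{2}}{525}$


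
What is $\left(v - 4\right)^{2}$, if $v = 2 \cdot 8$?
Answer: $144$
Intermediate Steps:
$v = 16$
$\left(v - 4\right)^{2} = \left(16 - 4\right)^{2} = 12^{2} = 144$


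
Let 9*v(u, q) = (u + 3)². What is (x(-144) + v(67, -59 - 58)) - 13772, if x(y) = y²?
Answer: 67576/9 ≈ 7508.4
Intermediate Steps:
v(u, q) = (3 + u)²/9 (v(u, q) = (u + 3)²/9 = (3 + u)²/9)
(x(-144) + v(67, -59 - 58)) - 13772 = ((-144)² + (3 + 67)²/9) - 13772 = (20736 + (⅑)*70²) - 13772 = (20736 + (⅑)*4900) - 13772 = (20736 + 4900/9) - 13772 = 191524/9 - 13772 = 67576/9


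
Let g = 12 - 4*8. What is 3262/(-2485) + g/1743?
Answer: -819338/618765 ≈ -1.3242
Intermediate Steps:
g = -20 (g = 12 - 32 = -20)
3262/(-2485) + g/1743 = 3262/(-2485) - 20/1743 = 3262*(-1/2485) - 20*1/1743 = -466/355 - 20/1743 = -819338/618765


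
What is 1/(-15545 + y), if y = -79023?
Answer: -1/94568 ≈ -1.0574e-5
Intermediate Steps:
1/(-15545 + y) = 1/(-15545 - 79023) = 1/(-94568) = -1/94568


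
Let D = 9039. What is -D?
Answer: -9039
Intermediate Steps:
-D = -1*9039 = -9039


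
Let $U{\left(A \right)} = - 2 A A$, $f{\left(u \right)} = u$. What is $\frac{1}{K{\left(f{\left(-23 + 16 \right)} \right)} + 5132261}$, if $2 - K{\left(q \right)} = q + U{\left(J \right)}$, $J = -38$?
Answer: $\frac{1}{5135158} \approx 1.9474 \cdot 10^{-7}$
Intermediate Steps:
$U{\left(A \right)} = - 2 A^{2}$
$K{\left(q \right)} = 2890 - q$ ($K{\left(q \right)} = 2 - \left(q - 2 \left(-38\right)^{2}\right) = 2 - \left(q - 2888\right) = 2 - \left(-2888 + q\right) = 2890 - q$)
$\frac{1}{K{\left(f{\left(-23 + 16 \right)} \right)} + 5132261} = \frac{1}{\left(2890 - \left(-23 + 16\right)\right) + 5132261} = \frac{1}{\left(2890 - -7\right) + 5132261} = \frac{1}{\left(2890 + 7\right) + 5132261} = \frac{1}{2897 + 5132261} = \frac{1}{5135158}$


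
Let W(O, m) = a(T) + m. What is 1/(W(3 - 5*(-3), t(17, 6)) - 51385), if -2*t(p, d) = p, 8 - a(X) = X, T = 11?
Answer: -2/102793 ≈ -1.9457e-5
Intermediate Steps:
a(X) = 8 - X
t(p, d) = -p/2
W(O, m) = -3 + m (W(O, m) = (8 - 1*11) + m = (8 - 11) + m = -3 + m)
1/(W(3 - 5*(-3), t(17, 6)) - 51385) = 1/((-3 - ½*17) - 51385) = 1/((-3 - 17/2) - 51385) = 1/(-23/2 - 51385) = 1/(-102793/2) = -2/102793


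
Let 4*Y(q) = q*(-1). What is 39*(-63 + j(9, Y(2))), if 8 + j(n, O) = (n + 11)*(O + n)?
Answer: 3861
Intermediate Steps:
Y(q) = -q/4 (Y(q) = (q*(-1))/4 = (-q)/4 = -q/4)
j(n, O) = -8 + (11 + n)*(O + n) (j(n, O) = -8 + (n + 11)*(O + n) = -8 + (11 + n)*(O + n))
39*(-63 + j(9, Y(2))) = 39*(-63 + (-8 + 9² + 11*(-¼*2) + 11*9 - ¼*2*9)) = 39*(-63 + (-8 + 81 + 11*(-½) + 99 - ½*9)) = 39*(-63 + (-8 + 81 - 11/2 + 99 - 9/2)) = 39*(-63 + 162) = 39*99 = 3861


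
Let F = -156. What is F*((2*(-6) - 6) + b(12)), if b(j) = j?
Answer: 936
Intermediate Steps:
F*((2*(-6) - 6) + b(12)) = -156*((2*(-6) - 6) + 12) = -156*((-12 - 6) + 12) = -156*(-18 + 12) = -156*(-6) = 936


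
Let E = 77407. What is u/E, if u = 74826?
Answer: 74826/77407 ≈ 0.96666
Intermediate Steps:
u/E = 74826/77407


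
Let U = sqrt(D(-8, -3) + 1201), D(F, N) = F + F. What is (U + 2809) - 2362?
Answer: 447 + sqrt(1185) ≈ 481.42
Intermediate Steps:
D(F, N) = 2*F
U = sqrt(1185) (U = sqrt(2*(-8) + 1201) = sqrt(-16 + 1201) = sqrt(1185) ≈ 34.424)
(U + 2809) - 2362 = (sqrt(1185) + 2809) - 2362 = (2809 + sqrt(1185)) - 2362 = 447 + sqrt(1185)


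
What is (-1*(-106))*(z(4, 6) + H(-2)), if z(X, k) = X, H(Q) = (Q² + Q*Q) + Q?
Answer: 1060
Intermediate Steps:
H(Q) = Q + 2*Q² (H(Q) = (Q² + Q²) + Q = 2*Q² + Q = Q + 2*Q²)
(-1*(-106))*(z(4, 6) + H(-2)) = (-1*(-106))*(4 - 2*(1 + 2*(-2))) = 106*(4 - 2*(1 - 4)) = 106*(4 - 2*(-3)) = 106*(4 + 6) = 106*10 = 1060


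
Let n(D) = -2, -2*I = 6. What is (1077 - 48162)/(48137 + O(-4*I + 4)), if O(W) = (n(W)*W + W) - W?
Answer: -3139/3207 ≈ -0.97880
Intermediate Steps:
I = -3 (I = -1/2*6 = -3)
O(W) = -2*W (O(W) = (-2*W + W) - W = -W - W = -2*W)
(1077 - 48162)/(48137 + O(-4*I + 4)) = (1077 - 48162)/(48137 - 2*(-4*(-3) + 4)) = -47085/(48137 - 2*(12 + 4)) = -47085/(48137 - 2*16) = -47085/(48137 - 32) = -47085/48105 = -47085*1/48105 = -3139/3207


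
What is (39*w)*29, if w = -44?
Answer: -49764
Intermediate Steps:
(39*w)*29 = (39*(-44))*29 = -1716*29 = -49764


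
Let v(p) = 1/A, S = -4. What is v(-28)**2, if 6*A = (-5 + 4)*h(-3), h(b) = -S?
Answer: 9/4 ≈ 2.2500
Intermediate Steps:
h(b) = 4 (h(b) = -1*(-4) = 4)
A = -2/3 (A = ((-5 + 4)*4)/6 = (-1*4)/6 = (1/6)*(-4) = -2/3 ≈ -0.66667)
v(p) = -3/2 (v(p) = 1/(-2/3) = -3/2)
v(-28)**2 = (-3/2)**2 = 9/4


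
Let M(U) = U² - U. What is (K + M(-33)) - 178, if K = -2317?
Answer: -1373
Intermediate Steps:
(K + M(-33)) - 178 = (-2317 - 33*(-1 - 33)) - 178 = (-2317 - 33*(-34)) - 178 = (-2317 + 1122) - 178 = -1195 - 178 = -1373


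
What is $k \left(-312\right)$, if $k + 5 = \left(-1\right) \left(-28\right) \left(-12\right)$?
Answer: $106392$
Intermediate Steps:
$k = -341$ ($k = -5 + \left(-1\right) \left(-28\right) \left(-12\right) = -5 + 28 \left(-12\right) = -5 - 336 = -341$)
$k \left(-312\right) = \left(-341\right) \left(-312\right) = 106392$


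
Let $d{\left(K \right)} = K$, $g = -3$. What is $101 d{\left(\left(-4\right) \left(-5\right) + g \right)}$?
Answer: $1717$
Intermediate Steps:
$101 d{\left(\left(-4\right) \left(-5\right) + g \right)} = 101 \left(\left(-4\right) \left(-5\right) - 3\right) = 101 \left(20 - 3\right) = 101 \cdot 17 = 1717$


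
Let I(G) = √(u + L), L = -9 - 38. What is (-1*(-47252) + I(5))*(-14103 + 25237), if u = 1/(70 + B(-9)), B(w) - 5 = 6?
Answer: 526103768 + 11134*I*√3806/9 ≈ 5.261e+8 + 76321.0*I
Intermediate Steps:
B(w) = 11 (B(w) = 5 + 6 = 11)
u = 1/81 (u = 1/(70 + 11) = 1/81 ≈ 0.012346)
L = -47
I(G) = I*√3806/9 (I(G) = √(1/81 - 47) = √(-3806/81) = I*√3806/9)
(-1*(-47252) + I(5))*(-14103 + 25237) = (-1*(-47252) + I*√3806/9)*(-14103 + 25237) = (47252 + I*√3806/9)*11134 = 526103768 + 11134*I*√3806/9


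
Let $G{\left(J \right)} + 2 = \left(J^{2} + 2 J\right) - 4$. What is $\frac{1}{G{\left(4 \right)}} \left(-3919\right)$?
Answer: $- \frac{3919}{18} \approx -217.72$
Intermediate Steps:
$G{\left(J \right)} = -6 + J^{2} + 2 J$ ($G{\left(J \right)} = -2 - \left(4 - J^{2} - 2 J\right) = -2 + \left(-4 + J^{2} + 2 J\right) = -6 + J^{2} + 2 J$)
$\frac{1}{G{\left(4 \right)}} \left(-3919\right) = \frac{1}{-6 + 4^{2} + 2 \cdot 4} \left(-3919\right) = \frac{1}{-6 + 16 + 8} \left(-3919\right) = \frac{1}{18} \left(-3919\right) = - \frac{3919}{18}$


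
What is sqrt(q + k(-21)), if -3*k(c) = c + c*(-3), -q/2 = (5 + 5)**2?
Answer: I*sqrt(214) ≈ 14.629*I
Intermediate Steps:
q = -200 (q = -2*(5 + 5)**2 = -2*10**2 = -2*100 = -200)
k(c) = 2*c/3 (k(c) = -(c + c*(-3))/3 = -(c - 3*c)/3 = -(-2)*c/3 = 2*c/3)
sqrt(q + k(-21)) = sqrt(-200 + (2/3)*(-21)) = sqrt(-200 - 14) = sqrt(-214) = I*sqrt(214)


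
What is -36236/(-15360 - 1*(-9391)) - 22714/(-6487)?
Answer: 370642798/38720903 ≈ 9.5722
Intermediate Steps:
-36236/(-15360 - 1*(-9391)) - 22714/(-6487) = -36236/(-15360 + 9391) - 22714*(-1/6487) = -36236/(-5969) + 22714/6487 = -36236*(-1/5969) + 22714/6487 = 36236/5969 + 22714/6487 = 370642798/38720903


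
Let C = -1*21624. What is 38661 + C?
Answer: 17037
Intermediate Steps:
C = -21624
38661 + C = 38661 - 21624 = 17037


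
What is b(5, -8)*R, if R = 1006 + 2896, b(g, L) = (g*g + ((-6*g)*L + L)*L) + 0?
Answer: -7144562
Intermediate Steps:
b(g, L) = g² + L*(L - 6*L*g) (b(g, L) = (g² + (-6*L*g + L)*L) + 0 = (g² + (L - 6*L*g)*L) + 0 = (g² + L*(L - 6*L*g)) + 0 = g² + L*(L - 6*L*g))
R = 3902
b(5, -8)*R = ((-8)² + 5² - 6*5*(-8)²)*3902 = (64 + 25 - 6*5*64)*3902 = (64 + 25 - 1920)*3902 = -1831*3902 = -7144562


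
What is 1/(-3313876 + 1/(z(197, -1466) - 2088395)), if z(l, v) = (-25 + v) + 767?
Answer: -2089119/6923081315245 ≈ -3.0176e-7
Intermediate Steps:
z(l, v) = 742 + v
1/(-3313876 + 1/(z(197, -1466) - 2088395)) = 1/(-3313876 + 1/((742 - 1466) - 2088395)) = 1/(-3313876 + 1/(-724 - 2088395)) = 1/(-3313876 + 1/(-2089119)) = 1/(-3313876 - 1/2089119) = 1/(-6923081315245/2089119) = -2089119/6923081315245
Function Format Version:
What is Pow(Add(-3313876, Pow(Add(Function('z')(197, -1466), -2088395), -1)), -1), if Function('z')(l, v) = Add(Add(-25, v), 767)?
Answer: Rational(-2089119, 6923081315245) ≈ -3.0176e-7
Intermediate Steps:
Function('z')(l, v) = Add(742, v)
Pow(Add(-3313876, Pow(Add(Function('z')(197, -1466), -2088395), -1)), -1) = Pow(Add(-3313876, Pow(Add(Add(742, -1466), -2088395), -1)), -1) = Pow(Add(-3313876, Pow(Add(-724, -2088395), -1)), -1) = Pow(Add(-3313876, Pow(-2089119, -1)), -1) = Pow(Add(-3313876, Rational(-1, 2089119)), -1) = Pow(Rational(-6923081315245, 2089119), -1) = Rational(-2089119, 6923081315245)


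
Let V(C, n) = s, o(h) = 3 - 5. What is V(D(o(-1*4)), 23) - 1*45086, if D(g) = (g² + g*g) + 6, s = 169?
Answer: -44917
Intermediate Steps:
o(h) = -2
D(g) = 6 + 2*g² (D(g) = (g² + g²) + 6 = 2*g² + 6 = 6 + 2*g²)
V(C, n) = 169
V(D(o(-1*4)), 23) - 1*45086 = 169 - 1*45086 = 169 - 45086 = -44917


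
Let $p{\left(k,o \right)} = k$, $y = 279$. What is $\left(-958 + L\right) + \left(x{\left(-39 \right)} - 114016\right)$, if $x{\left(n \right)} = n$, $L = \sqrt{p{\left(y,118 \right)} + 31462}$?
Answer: $-115013 + \sqrt{31741} \approx -1.1483 \cdot 10^{5}$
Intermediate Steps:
$L = \sqrt{31741}$ ($L = \sqrt{279 + 31462} = \sqrt{31741} \approx 178.16$)
$\left(-958 + L\right) + \left(x{\left(-39 \right)} - 114016\right) = \left(-958 + \sqrt{31741}\right) - 114055 = -115013 + \sqrt{31741}$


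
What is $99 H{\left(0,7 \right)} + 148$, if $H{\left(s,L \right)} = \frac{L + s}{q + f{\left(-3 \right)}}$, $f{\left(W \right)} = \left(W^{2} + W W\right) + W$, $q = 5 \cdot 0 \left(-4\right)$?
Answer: $\frac{971}{5} \approx 194.2$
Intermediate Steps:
$q = 0$ ($q = 0 \left(-4\right) = 0$)
$f{\left(W \right)} = W + 2 W^{2}$ ($f{\left(W \right)} = \left(W^{2} + W^{2}\right) + W = 2 W^{2} + W = W + 2 W^{2}$)
$H{\left(s,L \right)} = \frac{L}{15} + \frac{s}{15}$ ($H{\left(s,L \right)} = \frac{L + s}{0 - 3 \left(1 + 2 \left(-3\right)\right)} = \frac{L + s}{0 - 3 \left(1 - 6\right)} = \frac{L + s}{0 - -15} = \frac{L + s}{0 + 15} = \frac{L + s}{15} = \left(L + s\right) \frac{1}{15} = \frac{L}{15} + \frac{s}{15}$)
$99 H{\left(0,7 \right)} + 148 = 99 \left(\frac{1}{15} \cdot 7 + \frac{1}{15} \cdot 0\right) + 148 = 99 \left(\frac{7}{15} + 0\right) + 148 = 99 \cdot \frac{7}{15} + 148 = \frac{231}{5} + 148 = \frac{971}{5}$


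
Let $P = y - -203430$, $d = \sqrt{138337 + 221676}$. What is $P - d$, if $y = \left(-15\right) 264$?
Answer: $199470 - \sqrt{360013} \approx 1.9887 \cdot 10^{5}$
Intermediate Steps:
$y = -3960$
$d = \sqrt{360013} \approx 600.01$
$P = 199470$ ($P = -3960 - -203430 = -3960 + 203430 = 199470$)
$P - d = 199470 - \sqrt{360013}$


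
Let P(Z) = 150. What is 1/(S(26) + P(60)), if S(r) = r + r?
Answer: 1/202 ≈ 0.0049505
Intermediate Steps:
S(r) = 2*r
1/(S(26) + P(60)) = 1/(2*26 + 150) = 1/(52 + 150) = 1/202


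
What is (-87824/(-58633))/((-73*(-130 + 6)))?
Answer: 21956/132686479 ≈ 0.00016547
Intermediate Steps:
(-87824/(-58633))/((-73*(-130 + 6))) = (-87824*(-1/58633))/((-73*(-124))) = 87824/(58633*((-1*(-9052)))) = (87824/58633)/9052 = (87824/58633)*(1/9052) = 21956/132686479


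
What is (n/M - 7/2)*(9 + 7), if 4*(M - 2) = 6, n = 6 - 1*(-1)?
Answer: -24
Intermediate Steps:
n = 7 (n = 6 + 1 = 7)
M = 7/2 (M = 2 + (¼)*6 = 2 + 3/2 = 7/2 ≈ 3.5000)
(n/M - 7/2)*(9 + 7) = (7/(7/2) - 7/2)*(9 + 7) = (7*(2/7) - 7*½)*16 = (2 - 7/2)*16 = -3/2*16 = -24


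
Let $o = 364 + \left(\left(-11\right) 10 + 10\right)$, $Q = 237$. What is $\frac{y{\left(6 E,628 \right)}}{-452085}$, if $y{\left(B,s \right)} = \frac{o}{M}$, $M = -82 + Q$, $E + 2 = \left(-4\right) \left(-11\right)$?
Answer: $- \frac{88}{23357725} \approx -3.7675 \cdot 10^{-6}$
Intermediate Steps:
$E = 42$ ($E = -2 - -44 = -2 + 44 = 42$)
$M = 155$ ($M = -82 + 237 = 155$)
$o = 264$ ($o = 364 + \left(-110 + 10\right) = 364 - 100 = 264$)
$y{\left(B,s \right)} = \frac{264}{155}$
$\frac{y{\left(6 E,628 \right)}}{-452085} = \frac{264}{155 \left(-452085\right)} = \frac{264}{155} \left(- \frac{1}{452085}\right) = - \frac{88}{23357725}$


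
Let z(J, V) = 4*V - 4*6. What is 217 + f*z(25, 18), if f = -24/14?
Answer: 943/7 ≈ 134.71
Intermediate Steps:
z(J, V) = -24 + 4*V (z(J, V) = 4*V - 24 = -24 + 4*V)
f = -12/7 (f = -24/14 = -2*6/7 = -12/7 ≈ -1.7143)
217 + f*z(25, 18) = 217 - 12*(-24 + 4*18)/7 = 217 - 12*(-24 + 72)/7 = 217 - 12/7*48 = 217 - 576/7 = 943/7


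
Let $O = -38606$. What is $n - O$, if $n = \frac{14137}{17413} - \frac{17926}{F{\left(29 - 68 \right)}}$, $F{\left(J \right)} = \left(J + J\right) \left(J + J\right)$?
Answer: $\frac{2044860109711}{52970346} \approx 38604.0$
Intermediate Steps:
$F{\left(J \right)} = 4 J^{2}$ ($F{\left(J \right)} = 2 J 2 J = 4 J^{2}$)
$n = - \frac{113067965}{52970346}$ ($n = \frac{14137}{17413} - \frac{17926}{4 \left(29 - 68\right)^{2}} = 14137 \cdot \frac{1}{17413} - \frac{17926}{4 \left(29 - 68\right)^{2}} = \frac{14137}{17413} - \frac{17926}{4 \left(-39\right)^{2}} = \frac{14137}{17413} - \frac{17926}{4 \cdot 1521} = \frac{14137}{17413} - \frac{17926}{6084} = \frac{14137}{17413} - \frac{8963}{3042} = - \frac{113067965}{52970346} \approx -2.1346$)
$n - O = - \frac{113067965}{52970346} - -38606 = - \frac{113067965}{52970346} + 38606 = \frac{2044860109711}{52970346}$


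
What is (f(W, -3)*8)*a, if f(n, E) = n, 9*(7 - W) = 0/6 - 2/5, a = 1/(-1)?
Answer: -2536/45 ≈ -56.356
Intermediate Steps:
a = -1
W = 317/45 (W = 7 - (0/6 - 2/5)/9 = 7 - (0*(⅙) - 2*⅕)/9 = 7 - (0 - ⅖)/9 = 7 - ⅑*(-⅖) = 7 + 2/45 = 317/45 ≈ 7.0444)
(f(W, -3)*8)*a = ((317/45)*8)*(-1) = (2536/45)*(-1) = -2536/45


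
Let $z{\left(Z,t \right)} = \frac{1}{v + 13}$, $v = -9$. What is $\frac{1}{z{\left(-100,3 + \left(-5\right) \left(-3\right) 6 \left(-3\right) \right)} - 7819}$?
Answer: $- \frac{4}{31275} \approx -0.0001279$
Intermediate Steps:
$z{\left(Z,t \right)} = \frac{1}{4}$ ($z{\left(Z,t \right)} = \frac{1}{-9 + 13} = \frac{1}{4}$)
$\frac{1}{z{\left(-100,3 + \left(-5\right) \left(-3\right) 6 \left(-3\right) \right)} - 7819} = \frac{1}{\frac{1}{4} - 7819} = \frac{1}{- \frac{31275}{4}} = - \frac{4}{31275}$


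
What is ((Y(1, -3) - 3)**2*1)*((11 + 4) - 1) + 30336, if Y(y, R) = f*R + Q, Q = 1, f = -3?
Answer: 31022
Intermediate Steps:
Y(y, R) = 1 - 3*R (Y(y, R) = -3*R + 1 = 1 - 3*R)
((Y(1, -3) - 3)**2*1)*((11 + 4) - 1) + 30336 = (((1 - 3*(-3)) - 3)**2*1)*((11 + 4) - 1) + 30336 = (((1 + 9) - 3)**2*1)*(15 - 1) + 30336 = ((10 - 3)**2*1)*14 + 30336 = (7**2*1)*14 + 30336 = (49*1)*14 + 30336 = 49*14 + 30336 = 686 + 30336 = 31022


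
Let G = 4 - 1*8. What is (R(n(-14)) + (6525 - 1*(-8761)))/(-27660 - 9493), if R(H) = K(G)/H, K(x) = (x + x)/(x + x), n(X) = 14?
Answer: -214005/520142 ≈ -0.41144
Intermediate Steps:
G = -4 (G = 4 - 8 = -4)
K(x) = 1 (K(x) = (2*x)/((2*x)) = (2*x)*(1/(2*x)) = 1)
R(H) = 1/H
(R(n(-14)) + (6525 - 1*(-8761)))/(-27660 - 9493) = (1/14 + (6525 - 1*(-8761)))/(-27660 - 9493) = (1/14 + (6525 + 8761))/(-37153) = (1/14 + 15286)*(-1/37153) = (214005/14)*(-1/37153) = -214005/520142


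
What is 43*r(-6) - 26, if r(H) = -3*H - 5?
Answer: 533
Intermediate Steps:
r(H) = -5 - 3*H
43*r(-6) - 26 = 43*(-5 - 3*(-6)) - 26 = 43*(-5 + 18) - 26 = 43*13 - 26 = 559 - 26 = 533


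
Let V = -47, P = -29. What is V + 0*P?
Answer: -47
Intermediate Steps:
V + 0*P = -47 + 0*(-29) = -47 + 0 = -47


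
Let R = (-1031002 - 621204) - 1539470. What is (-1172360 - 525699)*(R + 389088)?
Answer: 4758959776692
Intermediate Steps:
R = -3191676 (R = -1652206 - 1539470 = -3191676)
(-1172360 - 525699)*(R + 389088) = (-1172360 - 525699)*(-3191676 + 389088) = -1698059*(-2802588) = 4758959776692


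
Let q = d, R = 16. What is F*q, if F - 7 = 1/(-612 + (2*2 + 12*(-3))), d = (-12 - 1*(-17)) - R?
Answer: -49577/644 ≈ -76.983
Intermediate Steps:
d = -11 (d = (-12 - 1*(-17)) - 1*16 = (-12 + 17) - 16 = 5 - 16 = -11)
q = -11
F = 4507/644 (F = 7 + 1/(-612 + (2*2 + 12*(-3))) = 7 + 1/(-612 + (4 - 36)) = 7 + 1/(-612 - 32) = 7 + 1/(-644) = 7 - 1/644 = 4507/644 ≈ 6.9984)
F*q = (4507/644)*(-11) = -49577/644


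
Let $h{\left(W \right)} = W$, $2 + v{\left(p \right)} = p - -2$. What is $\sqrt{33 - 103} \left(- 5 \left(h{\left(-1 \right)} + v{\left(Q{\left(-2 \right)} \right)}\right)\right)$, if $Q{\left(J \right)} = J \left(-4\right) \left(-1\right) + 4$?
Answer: $25 i \sqrt{70} \approx 209.17 i$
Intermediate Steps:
$Q{\left(J \right)} = 4 + 4 J$ ($Q{\left(J \right)} = - 4 J \left(-1\right) + 4 = 4 J + 4 = 4 + 4 J$)
$v{\left(p \right)} = p$ ($v{\left(p \right)} = -2 + \left(p - -2\right) = -2 + \left(p + 2\right) = -2 + \left(2 + p\right) = p$)
$\sqrt{33 - 103} \left(- 5 \left(h{\left(-1 \right)} + v{\left(Q{\left(-2 \right)} \right)}\right)\right) = \sqrt{33 - 103} \left(- 5 \left(-1 + \left(4 + 4 \left(-2\right)\right)\right)\right) = \sqrt{-70} \left(- 5 \left(-1 + \left(4 - 8\right)\right)\right) = i \sqrt{70} \left(- 5 \left(-1 - 4\right)\right) = i \sqrt{70} \left(\left(-5\right) \left(-5\right)\right) = i \sqrt{70} \cdot 25 = 25 i \sqrt{70}$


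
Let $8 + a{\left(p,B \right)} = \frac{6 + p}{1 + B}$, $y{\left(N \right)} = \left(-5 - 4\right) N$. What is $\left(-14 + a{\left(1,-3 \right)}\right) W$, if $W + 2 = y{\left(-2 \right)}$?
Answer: $-408$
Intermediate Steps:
$y{\left(N \right)} = - 9 N$
$a{\left(p,B \right)} = -8 + \frac{6 + p}{1 + B}$
$W = 16$ ($W = -2 - -18 = -2 + 18 = 16$)
$\left(-14 + a{\left(1,-3 \right)}\right) W = \left(-14 + \frac{-2 + 1 - -24}{1 - 3}\right) 16 = \left(-14 + \frac{-2 + 1 + 24}{-2}\right) 16 = \left(-14 - \frac{23}{2}\right) 16 = \left(- \frac{51}{2}\right) 16 = -408$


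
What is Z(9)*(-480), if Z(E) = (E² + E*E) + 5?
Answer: -80160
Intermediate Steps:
Z(E) = 5 + 2*E² (Z(E) = (E² + E²) + 5 = 2*E² + 5 = 5 + 2*E²)
Z(9)*(-480) = (5 + 2*9²)*(-480) = (5 + 2*81)*(-480) = (5 + 162)*(-480) = 167*(-480) = -80160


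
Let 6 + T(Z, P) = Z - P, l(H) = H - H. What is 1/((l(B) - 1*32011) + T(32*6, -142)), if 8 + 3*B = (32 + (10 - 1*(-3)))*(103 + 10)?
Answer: -1/31683 ≈ -3.1563e-5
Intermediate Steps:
B = 5077/3 (B = -8/3 + ((32 + (10 - 1*(-3)))*(103 + 10))/3 = -8/3 + ((32 + (10 + 3))*113)/3 = -8/3 + ((32 + 13)*113)/3 = -8/3 + (45*113)/3 = -8/3 + (1/3)*5085 = -8/3 + 1695 = 5077/3 ≈ 1692.3)
l(H) = 0
T(Z, P) = -6 + Z - P (T(Z, P) = -6 + (Z - P) = -6 + Z - P)
1/((l(B) - 1*32011) + T(32*6, -142)) = 1/((0 - 1*32011) + (-6 + 32*6 - 1*(-142))) = 1/((0 - 32011) + (-6 + 192 + 142)) = 1/(-32011 + 328) = 1/(-31683) = -1/31683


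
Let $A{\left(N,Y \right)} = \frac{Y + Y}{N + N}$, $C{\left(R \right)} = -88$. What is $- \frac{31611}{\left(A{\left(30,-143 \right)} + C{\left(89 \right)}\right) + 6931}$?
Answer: $- \frac{948330}{205147} \approx -4.6227$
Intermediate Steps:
$A{\left(N,Y \right)} = \frac{Y}{N}$ ($A{\left(N,Y \right)} = \frac{2 Y}{2 N} = 2 Y \frac{1}{2 N} = \frac{Y}{N}$)
$- \frac{31611}{\left(A{\left(30,-143 \right)} + C{\left(89 \right)}\right) + 6931} = - \frac{31611}{\left(- \frac{143}{30} - 88\right) + 6931} = - \frac{31611}{- \frac{2783}{30} + 6931} = - \frac{31611}{\frac{205147}{30}} = \left(-31611\right) \frac{30}{205147} = - \frac{948330}{205147}$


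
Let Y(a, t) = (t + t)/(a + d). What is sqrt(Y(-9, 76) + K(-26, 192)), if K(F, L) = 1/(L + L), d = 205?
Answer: 121*sqrt(6)/336 ≈ 0.88211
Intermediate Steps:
Y(a, t) = 2*t/(205 + a) (Y(a, t) = (t + t)/(a + 205) = (2*t)/(205 + a) = 2*t/(205 + a))
K(F, L) = 1/(2*L)
sqrt(Y(-9, 76) + K(-26, 192)) = sqrt(2*76/(205 - 9) + (1/2)/192) = sqrt(2*76/196 + (1/2)*(1/192)) = sqrt(2*76*(1/196) + 1/384) = sqrt(38/49 + 1/384) = sqrt(14641/18816) = 121*sqrt(6)/336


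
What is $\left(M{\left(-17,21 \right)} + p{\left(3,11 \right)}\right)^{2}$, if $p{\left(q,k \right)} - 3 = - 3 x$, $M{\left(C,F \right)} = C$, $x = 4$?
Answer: $676$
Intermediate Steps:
$p{\left(q,k \right)} = -9$ ($p{\left(q,k \right)} = 3 - 12 = -9$)
$\left(M{\left(-17,21 \right)} + p{\left(3,11 \right)}\right)^{2} = \left(-17 - 9\right)^{2} = \left(-26\right)^{2} = 676$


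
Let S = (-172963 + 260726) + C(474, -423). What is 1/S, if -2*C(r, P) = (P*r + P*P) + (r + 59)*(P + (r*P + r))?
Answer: 1/53518741 ≈ 1.8685e-8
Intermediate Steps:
C(r, P) = -P²/2 - P*r/2 - (59 + r)*(P + r + P*r)/2 (C(r, P) = -((P*r + P*P) + (r + 59)*(P + (r*P + r)))/2 = -((P*r + P²) + (59 + r)*(P + (P*r + r)))/2 = -((P² + P*r) + (59 + r)*(P + (r + P*r)))/2 = -((P² + P*r) + (59 + r)*(P + r + P*r))/2 = -(P² + P*r + (59 + r)*(P + r + P*r))/2 = -P²/2 - P*r/2 - (59 + r)*(P + r + P*r)/2)
S = 53518741 (S = (-172963 + 260726) + (-59/2*(-423) - 59/2*474 - ½*(-423)² - ½*474² - 61/2*(-423)*474 - ½*(-423)*474²) = 87763 + (24957/2 - 13983 - ½*178929 - ½*224676 + 6115311 - ½*(-423)*224676) = 87763 + (24957/2 - 13983 - 178929/2 - 112338 + 6115311 + 47518974) = 87763 + 53430978 = 53518741)
1/S = 1/53518741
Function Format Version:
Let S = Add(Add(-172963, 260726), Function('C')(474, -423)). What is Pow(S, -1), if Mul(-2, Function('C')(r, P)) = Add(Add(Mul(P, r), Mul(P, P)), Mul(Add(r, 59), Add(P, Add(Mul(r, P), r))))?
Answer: Rational(1, 53518741) ≈ 1.8685e-8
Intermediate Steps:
Function('C')(r, P) = Add(Mul(Rational(-1, 2), Pow(P, 2)), Mul(Rational(-1, 2), P, r), Mul(Rational(-1, 2), Add(59, r), Add(P, r, Mul(P, r)))) (Function('C')(r, P) = Mul(Rational(-1, 2), Add(Add(Mul(P, r), Mul(P, P)), Mul(Add(r, 59), Add(P, Add(Mul(r, P), r))))) = Mul(Rational(-1, 2), Add(Add(Mul(P, r), Pow(P, 2)), Mul(Add(59, r), Add(P, Add(Mul(P, r), r))))) = Mul(Rational(-1, 2), Add(Add(Pow(P, 2), Mul(P, r)), Mul(Add(59, r), Add(P, Add(r, Mul(P, r)))))) = Mul(Rational(-1, 2), Add(Add(Pow(P, 2), Mul(P, r)), Mul(Add(59, r), Add(P, r, Mul(P, r))))) = Mul(Rational(-1, 2), Add(Pow(P, 2), Mul(P, r), Mul(Add(59, r), Add(P, r, Mul(P, r))))) = Add(Mul(Rational(-1, 2), Pow(P, 2)), Mul(Rational(-1, 2), P, r), Mul(Rational(-1, 2), Add(59, r), Add(P, r, Mul(P, r)))))
S = 53518741 (S = Add(Add(-172963, 260726), Add(Mul(Rational(-59, 2), -423), Mul(Rational(-59, 2), 474), Mul(Rational(-1, 2), Pow(-423, 2)), Mul(Rational(-1, 2), Pow(474, 2)), Mul(Rational(-61, 2), -423, 474), Mul(Rational(-1, 2), -423, Pow(474, 2)))) = Add(87763, Add(Rational(24957, 2), -13983, Mul(Rational(-1, 2), 178929), Mul(Rational(-1, 2), 224676), 6115311, Mul(Rational(-1, 2), -423, 224676))) = Add(87763, Add(Rational(24957, 2), -13983, Rational(-178929, 2), -112338, 6115311, 47518974)) = Add(87763, 53430978) = 53518741)
Pow(S, -1) = Pow(53518741, -1) = Rational(1, 53518741)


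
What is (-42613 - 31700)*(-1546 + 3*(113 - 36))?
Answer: 97721595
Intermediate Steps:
(-42613 - 31700)*(-1546 + 3*(113 - 36)) = -74313*(-1546 + 3*77) = -74313*(-1546 + 231) = -74313*(-1315) = 97721595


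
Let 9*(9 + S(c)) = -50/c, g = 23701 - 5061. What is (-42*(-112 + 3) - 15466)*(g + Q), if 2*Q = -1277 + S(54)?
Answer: -47616038548/243 ≈ -1.9595e+8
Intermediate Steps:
g = 18640
S(c) = -9 - 50/(9*c) (S(c) = -9 + (-50/c)/9 = -9 - 50/(9*c))
Q = -312523/486 (Q = (-1277 + (-9 - 50/9/54))/2 = (-1277 + (-9 - 50/9*1/54))/2 = (-1277 + (-9 - 25/243))/2 = (-1277 - 2212/243)/2 = (½)*(-312523/243) = -312523/486 ≈ -643.05)
(-42*(-112 + 3) - 15466)*(g + Q) = (-42*(-112 + 3) - 15466)*(18640 - 312523/486) = (-42*(-109) - 15466)*(8746517/486) = (4578 - 15466)*(8746517/486) = -10888*8746517/486 = -47616038548/243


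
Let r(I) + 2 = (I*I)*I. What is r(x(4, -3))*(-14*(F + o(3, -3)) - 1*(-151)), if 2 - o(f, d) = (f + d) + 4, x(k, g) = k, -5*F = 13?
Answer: 66774/5 ≈ 13355.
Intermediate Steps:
F = -13/5 (F = -⅕*13 = -13/5 ≈ -2.6000)
r(I) = -2 + I³ (r(I) = -2 + (I*I)*I = -2 + I²*I = -2 + I³)
o(f, d) = -2 - d - f (o(f, d) = 2 - ((f + d) + 4) = 2 - ((d + f) + 4) = 2 - (4 + d + f) = 2 + (-4 - d - f) = -2 - d - f)
r(x(4, -3))*(-14*(F + o(3, -3)) - 1*(-151)) = (-2 + 4³)*(-14*(-13/5 + (-2 - 1*(-3) - 1*3)) - 1*(-151)) = (-2 + 64)*(-14*(-13/5 + (-2 + 3 - 3)) + 151) = 62*(-14*(-13/5 - 2) + 151) = 62*(-14*(-23/5) + 151) = 62*(322/5 + 151) = 62*(1077/5) = 66774/5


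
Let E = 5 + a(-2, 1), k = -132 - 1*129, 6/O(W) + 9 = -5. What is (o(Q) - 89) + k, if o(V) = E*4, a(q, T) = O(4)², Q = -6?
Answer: -16134/49 ≈ -329.27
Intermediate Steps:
O(W) = -3/7 (O(W) = 6/(-9 - 5) = 6/(-14) = 6*(-1/14) = -3/7)
k = -261 (k = -132 - 129 = -261)
a(q, T) = 9/49 (a(q, T) = (-3/7)² = 9/49)
E = 254/49 (E = 5 + 9/49 = 254/49 ≈ 5.1837)
o(V) = 1016/49 (o(V) = (254/49)*4 = 1016/49)
(o(Q) - 89) + k = (1016/49 - 89) - 261 = -3345/49 - 261 = -16134/49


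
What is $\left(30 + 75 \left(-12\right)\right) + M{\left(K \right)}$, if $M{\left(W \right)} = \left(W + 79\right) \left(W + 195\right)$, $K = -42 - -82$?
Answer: $27095$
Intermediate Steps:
$K = 40$ ($K = -42 + 82 = 40$)
$M{\left(W \right)} = \left(79 + W\right) \left(195 + W\right)$
$\left(30 + 75 \left(-12\right)\right) + M{\left(K \right)} = \left(30 + 75 \left(-12\right)\right) + \left(15405 + 40^{2} + 274 \cdot 40\right) = \left(30 - 900\right) + \left(15405 + 1600 + 10960\right) = -870 + 27965 = 27095$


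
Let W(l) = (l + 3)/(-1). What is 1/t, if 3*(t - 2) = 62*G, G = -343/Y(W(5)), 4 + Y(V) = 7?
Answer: -9/21248 ≈ -0.00042357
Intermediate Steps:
W(l) = -3 - l (W(l) = (3 + l)*(-1) = -3 - l)
Y(V) = 3 (Y(V) = -4 + 7 = 3)
G = -343/3 ≈ -114.33
t = -21248/9 (t = 2 + (62*(-343/3))/3 = 2 + (⅓)*(-21266/3) = 2 - 21266/9 = -21248/9 ≈ -2360.9)
1/t = 1/(-21248/9) = -9/21248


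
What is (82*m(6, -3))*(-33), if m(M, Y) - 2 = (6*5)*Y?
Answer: 238128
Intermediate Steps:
m(M, Y) = 2 + 30*Y (m(M, Y) = 2 + (6*5)*Y = 2 + 30*Y)
(82*m(6, -3))*(-33) = (82*(2 + 30*(-3)))*(-33) = (82*(2 - 90))*(-33) = (82*(-88))*(-33) = -7216*(-33) = 238128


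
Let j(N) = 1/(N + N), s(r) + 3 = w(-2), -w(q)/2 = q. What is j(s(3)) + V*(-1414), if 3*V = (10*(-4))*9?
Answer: 339361/2 ≈ 1.6968e+5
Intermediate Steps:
w(q) = -2*q
s(r) = 1 (s(r) = -3 - 2*(-2) = -3 + 4 = 1)
V = -120 (V = ((10*(-4))*9)/3 = (-40*9)/3 = (⅓)*(-360) = -120)
j(N) = 1/(2*N)
j(s(3)) + V*(-1414) = (½)/1 - 120*(-1414) = (½)*1 + 169680 = ½ + 169680 = 339361/2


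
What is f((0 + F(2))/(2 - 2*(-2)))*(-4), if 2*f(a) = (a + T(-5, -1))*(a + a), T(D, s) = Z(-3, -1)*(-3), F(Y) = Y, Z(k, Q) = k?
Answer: -112/9 ≈ -12.444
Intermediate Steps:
T(D, s) = 9 (T(D, s) = -3*(-3) = 9)
f(a) = a*(9 + a) (f(a) = ((a + 9)*(a + a))/2 = ((9 + a)*(2*a))/2 = (2*a*(9 + a))/2 = a*(9 + a))
f((0 + F(2))/(2 - 2*(-2)))*(-4) = (((0 + 2)/(2 - 2*(-2)))*(9 + (0 + 2)/(2 - 2*(-2))))*(-4) = ((2/(2 + 4))*(9 + 2/(2 + 4)))*(-4) = ((2/6)*(9 + 2/6))*(-4) = ((2*(1/6))*(9 + 2*(1/6)))*(-4) = ((9 + 1/3)/3)*(-4) = ((1/3)*(28/3))*(-4) = (28/9)*(-4) = -112/9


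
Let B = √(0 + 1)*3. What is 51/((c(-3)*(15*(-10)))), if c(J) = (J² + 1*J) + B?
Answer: -17/450 ≈ -0.037778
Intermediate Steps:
B = 3 (B = √1*3 = 1*3 = 3)
c(J) = 3 + J + J² (c(J) = (J² + 1*J) + 3 = (J² + J) + 3 = (J + J²) + 3 = 3 + J + J²)
51/((c(-3)*(15*(-10)))) = 51/(((3 - 3 + (-3)²)*(15*(-10)))) = 51/(((3 - 3 + 9)*(-150))) = 51/((9*(-150))) = 51/(-1350) = 51*(-1/1350) = -17/450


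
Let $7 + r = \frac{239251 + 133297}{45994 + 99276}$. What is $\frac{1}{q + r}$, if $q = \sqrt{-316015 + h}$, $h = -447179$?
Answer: $- \frac{23400890585}{4026595688413891} - \frac{5275843225 i \sqrt{763194}}{4026595688413891} \approx -5.8116 \cdot 10^{-6} - 0.0011446 i$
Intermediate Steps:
$q = i \sqrt{763194}$ ($q = \sqrt{-316015 - 447179} = \sqrt{-763194} = i \sqrt{763194} \approx 873.61 i$)
$r = - \frac{322171}{72635}$ ($r = -7 + \frac{239251 + 133297}{45994 + 99276} = -7 + \frac{372548}{145270} = -7 + 372548 \cdot \frac{1}{145270} = -7 + \frac{186274}{72635} = - \frac{322171}{72635} \approx -4.4355$)
$\frac{1}{q + r} = \frac{1}{i \sqrt{763194} - \frac{322171}{72635}} = \frac{1}{- \frac{322171}{72635} + i \sqrt{763194}}$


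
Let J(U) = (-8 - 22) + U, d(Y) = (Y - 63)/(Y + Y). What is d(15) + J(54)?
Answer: 112/5 ≈ 22.400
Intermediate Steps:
d(Y) = (-63 + Y)/(2*Y) (d(Y) = (-63 + Y)/((2*Y)) = (-63 + Y)*(1/(2*Y)) = (-63 + Y)/(2*Y))
J(U) = -30 + U
d(15) + J(54) = (1/2)*(-63 + 15)/15 + (-30 + 54) = (1/2)*(1/15)*(-48) + 24 = -8/5 + 24 = 112/5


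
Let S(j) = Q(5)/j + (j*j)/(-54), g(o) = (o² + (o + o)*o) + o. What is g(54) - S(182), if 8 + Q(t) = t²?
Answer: 46266853/4914 ≈ 9415.3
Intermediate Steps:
Q(t) = -8 + t²
g(o) = o + 3*o² (g(o) = (o² + (2*o)*o) + o = (o² + 2*o²) + o = 3*o² + o = o + 3*o²)
S(j) = 17/j - j²/54 (S(j) = (-8 + 5²)/j + (j*j)/(-54) = (-8 + 25)/j + j²*(-1/54) = 17/j - j²/54)
g(54) - S(182) = 54*(1 + 3*54) - (918 - 1*182³)/(54*182) = 54*(1 + 162) - (918 - 1*6028568)/(54*182) = 54*163 - (918 - 6028568)/(54*182) = 8802 - (-6027650)/(54*182) = 8802 - 1*(-3013825/4914) = 8802 + 3013825/4914 = 46266853/4914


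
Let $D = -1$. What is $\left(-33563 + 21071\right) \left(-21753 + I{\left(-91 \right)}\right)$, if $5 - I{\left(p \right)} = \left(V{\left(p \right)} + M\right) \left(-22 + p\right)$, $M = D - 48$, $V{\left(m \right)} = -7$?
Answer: $350725392$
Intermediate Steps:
$M = -49$ ($M = -1 - 48 = -49$)
$I{\left(p \right)} = -1227 + 56 p$ ($I{\left(p \right)} = 5 - \left(-7 - 49\right) \left(-22 + p\right) = 5 - - 56 \left(-22 + p\right) = 5 - \left(1232 - 56 p\right) = 5 + \left(-1232 + 56 p\right) = -1227 + 56 p$)
$\left(-33563 + 21071\right) \left(-21753 + I{\left(-91 \right)}\right) = \left(-33563 + 21071\right) \left(-21753 + \left(-1227 + 56 \left(-91\right)\right)\right) = - 12492 \left(-21753 - 6323\right) = \left(-12492\right) \left(-28076\right) = 350725392$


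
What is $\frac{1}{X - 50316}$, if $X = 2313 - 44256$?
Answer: $- \frac{1}{92259} \approx -1.0839 \cdot 10^{-5}$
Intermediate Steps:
$X = -41943$
$\frac{1}{X - 50316} = \frac{1}{-41943 - 50316} = \frac{1}{-92259} = - \frac{1}{92259}$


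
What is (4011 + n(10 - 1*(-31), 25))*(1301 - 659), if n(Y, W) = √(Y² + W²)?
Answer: 2575062 + 642*√2306 ≈ 2.6059e+6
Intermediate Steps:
n(Y, W) = √(W² + Y²)
(4011 + n(10 - 1*(-31), 25))*(1301 - 659) = (4011 + √(25² + (10 - 1*(-31))²))*(1301 - 659) = (4011 + √(625 + (10 + 31)²))*642 = (4011 + √(625 + 41²))*642 = (4011 + √(625 + 1681))*642 = (4011 + √2306)*642 = 2575062 + 642*√2306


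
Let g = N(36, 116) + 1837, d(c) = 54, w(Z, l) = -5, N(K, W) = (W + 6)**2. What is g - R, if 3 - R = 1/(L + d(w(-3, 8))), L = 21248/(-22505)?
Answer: 19961682301/1194022 ≈ 16718.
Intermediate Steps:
N(K, W) = (6 + W)**2
L = -21248/22505 (L = 21248*(-1/22505) = -21248/22505 ≈ -0.94415)
g = 16721 (g = (6 + 116)**2 + 1837 = 122**2 + 1837 = 14884 + 1837 = 16721)
R = 3559561/1194022 (R = 3 - 1/(-21248/22505 + 54) = 3 - 1/1194022/22505 = 3 - 1*22505/1194022 = 3 - 22505/1194022 = 3559561/1194022 ≈ 2.9812)
g - R = 16721 - 1*3559561/1194022 = 16721 - 3559561/1194022 = 19961682301/1194022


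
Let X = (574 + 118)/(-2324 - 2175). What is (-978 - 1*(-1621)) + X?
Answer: 2892165/4499 ≈ 642.85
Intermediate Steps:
X = -692/4499 (X = 692/(-4499) = 692*(-1/4499) = -692/4499 ≈ -0.15381)
(-978 - 1*(-1621)) + X = (-978 - 1*(-1621)) - 692/4499 = (-978 + 1621) - 692/4499 = 643 - 692/4499 = 2892165/4499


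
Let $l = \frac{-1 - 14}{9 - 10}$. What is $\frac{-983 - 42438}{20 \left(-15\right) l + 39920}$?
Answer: $- \frac{6203}{5060} \approx -1.2259$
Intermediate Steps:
$l = 15$ ($l = - \frac{15}{-1} = \left(-15\right) \left(-1\right) = 15$)
$\frac{-983 - 42438}{20 \left(-15\right) l + 39920} = \frac{-983 - 42438}{20 \left(-15\right) 15 + 39920} = - \frac{43421}{\left(-300\right) 15 + 39920} = - \frac{43421}{-4500 + 39920} = - \frac{43421}{35420} = \left(-43421\right) \frac{1}{35420} = - \frac{6203}{5060}$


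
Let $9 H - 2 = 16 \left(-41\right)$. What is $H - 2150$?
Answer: $- \frac{6668}{3} \approx -2222.7$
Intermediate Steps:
$H = - \frac{218}{3}$ ($H = \frac{2}{9} + \frac{16 \left(-41\right)}{9} = \frac{2}{9} + \frac{1}{9} \left(-656\right) = \frac{2}{9} - \frac{656}{9} = - \frac{218}{3} \approx -72.667$)
$H - 2150 = - \frac{218}{3} - 2150 = - \frac{6668}{3}$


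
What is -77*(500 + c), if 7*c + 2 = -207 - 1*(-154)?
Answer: -37895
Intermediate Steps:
c = -55/7 (c = -2/7 + (-207 - 1*(-154))/7 = -2/7 + (-207 + 154)/7 = -2/7 + (1/7)*(-53) = -2/7 - 53/7 = -55/7 ≈ -7.8571)
-77*(500 + c) = -77*(500 - 55/7) = -77*3445/7 = -37895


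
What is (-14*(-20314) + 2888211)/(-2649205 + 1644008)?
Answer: -3172607/1005197 ≈ -3.1562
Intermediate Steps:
(-14*(-20314) + 2888211)/(-2649205 + 1644008) = (284396 + 2888211)/(-1005197) = 3172607*(-1/1005197) = -3172607/1005197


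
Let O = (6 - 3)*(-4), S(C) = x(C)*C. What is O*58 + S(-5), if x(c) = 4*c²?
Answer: -1196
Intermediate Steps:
S(C) = 4*C³ (S(C) = (4*C²)*C = 4*C³)
O = -12 (O = 3*(-4) = -12)
O*58 + S(-5) = -12*58 + 4*(-5)³ = -696 + 4*(-125) = -696 - 500 = -1196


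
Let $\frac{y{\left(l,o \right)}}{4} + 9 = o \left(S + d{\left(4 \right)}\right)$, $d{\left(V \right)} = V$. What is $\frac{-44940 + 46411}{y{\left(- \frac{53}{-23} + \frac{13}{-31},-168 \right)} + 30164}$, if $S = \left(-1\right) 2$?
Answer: $\frac{1471}{28784} \approx 0.051105$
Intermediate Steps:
$S = -2$
$y{\left(l,o \right)} = -36 + 8 o$ ($y{\left(l,o \right)} = -36 + 4 o \left(-2 + 4\right) = -36 + 4 o 2 = -36 + 4 \cdot 2 o = -36 + 8 o$)
$\frac{-44940 + 46411}{y{\left(- \frac{53}{-23} + \frac{13}{-31},-168 \right)} + 30164} = \frac{-44940 + 46411}{\left(-36 + 8 \left(-168\right)\right) + 30164} = \frac{1471}{\left(-36 - 1344\right) + 30164} = \frac{1471}{-1380 + 30164} = \frac{1471}{28784}$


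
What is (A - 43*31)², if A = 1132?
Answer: 40401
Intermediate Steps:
(A - 43*31)² = (1132 - 43*31)² = (1132 - 1333)² = (-201)² = 40401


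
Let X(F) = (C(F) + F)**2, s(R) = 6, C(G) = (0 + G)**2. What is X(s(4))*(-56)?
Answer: -98784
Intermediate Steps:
C(G) = G**2
X(F) = (F + F**2)**2 (X(F) = (F**2 + F)**2 = (F + F**2)**2)
X(s(4))*(-56) = (6**2*(1 + 6)**2)*(-56) = (36*7**2)*(-56) = (36*49)*(-56) = 1764*(-56) = -98784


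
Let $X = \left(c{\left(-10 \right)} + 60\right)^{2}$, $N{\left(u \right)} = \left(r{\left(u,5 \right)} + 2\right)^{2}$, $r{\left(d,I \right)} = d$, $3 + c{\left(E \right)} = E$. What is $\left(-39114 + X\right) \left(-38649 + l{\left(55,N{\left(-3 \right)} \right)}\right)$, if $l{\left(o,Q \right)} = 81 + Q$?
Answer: $1423315135$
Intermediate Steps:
$c{\left(E \right)} = -3 + E$
$N{\left(u \right)} = \left(2 + u\right)^{2}$ ($N{\left(u \right)} = \left(u + 2\right)^{2} = \left(2 + u\right)^{2}$)
$X = 2209$ ($X = \left(\left(-3 - 10\right) + 60\right)^{2} = \left(-13 + 60\right)^{2} = 47^{2} = 2209$)
$\left(-39114 + X\right) \left(-38649 + l{\left(55,N{\left(-3 \right)} \right)}\right) = \left(-39114 + 2209\right) \left(-38649 + \left(81 + \left(2 - 3\right)^{2}\right)\right) = - 36905 \left(-38649 + \left(81 + \left(-1\right)^{2}\right)\right) = - 36905 \left(-38649 + \left(81 + 1\right)\right) = - 36905 \left(-38649 + 82\right) = \left(-36905\right) \left(-38567\right) = 1423315135$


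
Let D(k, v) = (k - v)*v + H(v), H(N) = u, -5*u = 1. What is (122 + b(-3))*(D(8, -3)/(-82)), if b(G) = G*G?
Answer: 10873/205 ≈ 53.039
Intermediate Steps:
u = -1/5 (u = -1/5*1 = -1/5 ≈ -0.20000)
H(N) = -1/5
b(G) = G**2
D(k, v) = -1/5 + v*(k - v) (D(k, v) = (k - v)*v - 1/5 = v*(k - v) - 1/5 = -1/5 + v*(k - v))
(122 + b(-3))*(D(8, -3)/(-82)) = (122 + (-3)**2)*((-1/5 - 1*(-3)**2 + 8*(-3))/(-82)) = (122 + 9)*((-1/5 - 1*9 - 24)*(-1/82)) = 131*((-1/5 - 9 - 24)*(-1/82)) = 131*(-166/5*(-1/82)) = 131*(83/205) = 10873/205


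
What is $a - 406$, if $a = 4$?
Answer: $-402$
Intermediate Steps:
$a - 406 = 4 - 406 = -402$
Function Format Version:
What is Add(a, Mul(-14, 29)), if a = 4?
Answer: -402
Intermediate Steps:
Add(a, Mul(-14, 29)) = Add(4, Mul(-14, 29)) = Add(4, -406) = -402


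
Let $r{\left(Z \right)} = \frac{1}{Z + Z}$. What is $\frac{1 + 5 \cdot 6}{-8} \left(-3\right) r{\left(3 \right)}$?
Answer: $\frac{31}{16} \approx 1.9375$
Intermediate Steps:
$r{\left(Z \right)} = \frac{1}{2 Z}$
$\frac{1 + 5 \cdot 6}{-8} \left(-3\right) r{\left(3 \right)} = \frac{1 + 5 \cdot 6}{-8} \left(-3\right) \frac{1}{2 \cdot 3} = \left(1 + 30\right) \left(- \frac{1}{8}\right) \left(-3\right) \frac{1}{2} \cdot \frac{1}{3} = 31 \left(- \frac{1}{8}\right) \left(-3\right) \frac{1}{6} = \left(- \frac{31}{8}\right) \left(-3\right) \frac{1}{6} = \frac{93}{8} \cdot \frac{1}{6} = \frac{31}{16}$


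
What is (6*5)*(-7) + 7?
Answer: -203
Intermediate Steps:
(6*5)*(-7) + 7 = 30*(-7) + 7 = -210 + 7 = -203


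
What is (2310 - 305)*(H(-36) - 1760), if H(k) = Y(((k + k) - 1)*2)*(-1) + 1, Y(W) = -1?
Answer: -3524790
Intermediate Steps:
H(k) = 2 (H(k) = -1*(-1) + 1 = 1 + 1 = 2)
(2310 - 305)*(H(-36) - 1760) = (2310 - 305)*(2 - 1760) = 2005*(-1758) = -3524790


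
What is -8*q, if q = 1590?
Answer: -12720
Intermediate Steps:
-8*q = -8*1590 = -12720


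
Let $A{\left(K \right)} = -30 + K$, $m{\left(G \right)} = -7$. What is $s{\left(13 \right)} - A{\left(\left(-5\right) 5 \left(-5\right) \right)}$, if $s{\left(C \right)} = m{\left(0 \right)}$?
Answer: $-102$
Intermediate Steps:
$s{\left(C \right)} = -7$
$s{\left(13 \right)} - A{\left(\left(-5\right) 5 \left(-5\right) \right)} = -7 - \left(-30 + \left(-5\right) 5 \left(-5\right)\right) = -7 - \left(-30 - -125\right) = -7 - \left(-30 + 125\right) = -7 - 95 = -102$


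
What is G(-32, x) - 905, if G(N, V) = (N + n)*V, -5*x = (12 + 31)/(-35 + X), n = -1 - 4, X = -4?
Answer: -178066/195 ≈ -913.16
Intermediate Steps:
n = -5
x = 43/195 (x = -(12 + 31)/(5*(-35 - 4)) = -43/(5*(-39)) = -43*(-1)/(5*39) = -⅕*(-43/39) = 43/195 ≈ 0.22051)
G(N, V) = V*(-5 + N) (G(N, V) = (N - 5)*V = (-5 + N)*V = V*(-5 + N))
G(-32, x) - 905 = 43*(-5 - 32)/195 - 905 = (43/195)*(-37) - 905 = -1591/195 - 905 = -178066/195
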